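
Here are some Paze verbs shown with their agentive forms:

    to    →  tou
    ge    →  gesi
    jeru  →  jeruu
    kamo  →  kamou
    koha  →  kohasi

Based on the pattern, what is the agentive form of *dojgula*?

dojgulasi

Looking at the last vowel of each stem: -u when the last vowel of the stem is a rounded vowel (*to*, *jeru*, *kamo*); -si when the last vowel of the stem is an unrounded vowel (*ge*, *koha*).
The last vowel of *dojgula* is /a/, which is an unrounded vowel, so the suffix is -si, giving *dojgulasi*.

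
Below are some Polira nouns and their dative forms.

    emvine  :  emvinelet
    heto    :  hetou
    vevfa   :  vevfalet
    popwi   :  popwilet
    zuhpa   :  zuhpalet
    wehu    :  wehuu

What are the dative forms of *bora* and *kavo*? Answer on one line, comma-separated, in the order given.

boralet, kavou

The alternation tracks the last vowel of the stem — -u when the last vowel of the stem is a rounded vowel (*heto*, *wehu*); -let when the last vowel of the stem is an unrounded vowel (*emvine*, *vevfa*, *popwi*, *zuhpa*).
Since the last vowel of *bora* is /a/ (an unrounded vowel), it takes -let, giving *boralet*.
*kavo*: last vowel = /o/, a rounded vowel → -u → *kavou*.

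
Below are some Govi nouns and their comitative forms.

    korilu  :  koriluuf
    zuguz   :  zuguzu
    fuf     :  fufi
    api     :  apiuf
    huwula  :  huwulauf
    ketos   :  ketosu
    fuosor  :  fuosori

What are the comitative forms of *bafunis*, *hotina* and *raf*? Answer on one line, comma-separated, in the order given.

bafunisu, hotinauf, rafi

Looking at the final sound of each stem: -u when the stem ends in a sibilant (*zuguz*, *ketos*); -i when the stem ends in a non-sibilant consonant (*fuf*, *fuosor*); -uf when the stem ends in a vowel (*korilu*, *api*, *huwula*).
Since the final sound of *bafunis* is /s/ (a sibilant), it takes -u, giving *bafunisu*.
Since the final sound of *hotina* is /a/ (a vowel), it takes -uf, giving *hotinauf*.
*raf* — final sound /f/ (a non-sibilant consonant) → -i → *rafi*.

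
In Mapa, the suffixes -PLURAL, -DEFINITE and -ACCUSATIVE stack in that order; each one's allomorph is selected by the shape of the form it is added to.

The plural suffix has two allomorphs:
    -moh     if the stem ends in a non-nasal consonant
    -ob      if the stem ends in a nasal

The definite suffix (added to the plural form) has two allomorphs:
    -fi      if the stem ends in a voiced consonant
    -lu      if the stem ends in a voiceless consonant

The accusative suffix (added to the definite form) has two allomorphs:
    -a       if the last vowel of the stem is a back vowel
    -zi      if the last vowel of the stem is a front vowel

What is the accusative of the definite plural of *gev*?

The final consonant of *gev* is /v/, which is non-nasal, so the plural suffix is -moh, giving *gevmoh*.
The plural form *gevmoh*: final consonant = /h/, voiceless → -lu → *gevmohlu*.
Since the last vowel of the definite form *gevmohlu* is /u/ (a back vowel), it takes -a, giving *gevmohlua*.

gevmohlua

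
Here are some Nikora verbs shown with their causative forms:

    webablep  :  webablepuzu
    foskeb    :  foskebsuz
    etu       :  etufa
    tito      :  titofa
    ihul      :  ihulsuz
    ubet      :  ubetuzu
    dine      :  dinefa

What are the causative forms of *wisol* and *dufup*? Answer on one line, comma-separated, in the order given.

Looking at the final sound of each stem: -uzu when the stem ends in a voiceless consonant (*webablep*, *ubet*); -suz when the stem ends in a voiced consonant (*foskeb*, *ihul*); -fa when the stem ends in a vowel (*etu*, *tito*, *dine*).
Since the final sound of *wisol* is /l/ (a voiced consonant), it takes -suz, giving *wisolsuz*.
*dufup*: final sound = /p/, a voiceless consonant → -uzu → *dufupuzu*.

wisolsuz, dufupuzu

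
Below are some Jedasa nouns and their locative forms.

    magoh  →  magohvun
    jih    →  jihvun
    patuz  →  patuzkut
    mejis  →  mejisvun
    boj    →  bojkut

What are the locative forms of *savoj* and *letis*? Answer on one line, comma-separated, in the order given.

savojkut, letisvun

The alternation tracks the final consonant of the stem — -vun when the stem ends in a voiceless consonant (*magoh*, *jih*, *mejis*); -kut when the stem ends in a voiced consonant (*patuz*, *boj*).
The final consonant of *savoj* is /j/, which is voiced, so the suffix is -kut, giving *savojkut*.
*letis*: final consonant = /s/, voiceless → -vun → *letisvun*.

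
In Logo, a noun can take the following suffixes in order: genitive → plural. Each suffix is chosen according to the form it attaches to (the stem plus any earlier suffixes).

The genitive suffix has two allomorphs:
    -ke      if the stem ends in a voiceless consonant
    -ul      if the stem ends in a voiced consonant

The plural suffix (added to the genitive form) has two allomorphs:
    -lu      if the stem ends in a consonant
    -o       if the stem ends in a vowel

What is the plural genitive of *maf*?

*maf*: final consonant = /f/, voiceless → -ke → *mafke*.
The genitive form *mafke* — final sound /e/ (a vowel) → -o → *mafkeo*.

mafkeo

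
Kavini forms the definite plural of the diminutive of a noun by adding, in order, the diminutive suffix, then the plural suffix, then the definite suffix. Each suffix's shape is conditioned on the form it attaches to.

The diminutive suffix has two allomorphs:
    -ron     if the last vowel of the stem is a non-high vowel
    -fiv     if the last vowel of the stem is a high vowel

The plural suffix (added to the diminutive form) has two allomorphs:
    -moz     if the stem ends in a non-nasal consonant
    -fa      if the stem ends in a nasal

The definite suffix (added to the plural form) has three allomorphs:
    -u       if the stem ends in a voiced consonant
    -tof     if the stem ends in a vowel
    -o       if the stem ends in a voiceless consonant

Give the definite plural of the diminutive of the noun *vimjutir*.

vimjutirfivmozu

*vimjutir* — last vowel /i/ (a high vowel) → -fiv → *vimjutirfiv*.
The final consonant of the diminutive form *vimjutirfiv* is /v/, which is non-nasal, so the plural suffix is -moz, giving *vimjutirfivmoz*.
Since the final sound of the plural form *vimjutirfivmoz* is /z/ (a voiced consonant), it takes -u, giving *vimjutirfivmozu*.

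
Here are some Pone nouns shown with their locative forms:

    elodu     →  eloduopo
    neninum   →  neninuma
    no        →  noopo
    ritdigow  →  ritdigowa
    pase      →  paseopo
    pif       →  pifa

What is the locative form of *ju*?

juopo

The pattern is consonant vs. vowel: -a when the stem ends in a consonant (*neninum*, *ritdigow*, *pif*); -opo when the stem ends in a vowel (*elodu*, *no*, *pase*).
The final sound of *ju* is /u/, which is a vowel, so the suffix is -opo, giving *juopo*.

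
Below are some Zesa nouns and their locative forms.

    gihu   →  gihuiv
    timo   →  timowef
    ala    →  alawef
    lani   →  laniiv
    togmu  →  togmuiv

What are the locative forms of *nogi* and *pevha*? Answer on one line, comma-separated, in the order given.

The pattern is height harmony: -iv when the last vowel of the stem is a high vowel (*gihu*, *lani*, *togmu*); -wef when the last vowel of the stem is a non-high vowel (*timo*, *ala*).
*nogi* — last vowel /i/ (a high vowel) → -iv → *nogiiv*.
*pevha*: last vowel = /a/, a non-high vowel → -wef → *pevhawef*.

nogiiv, pevhawef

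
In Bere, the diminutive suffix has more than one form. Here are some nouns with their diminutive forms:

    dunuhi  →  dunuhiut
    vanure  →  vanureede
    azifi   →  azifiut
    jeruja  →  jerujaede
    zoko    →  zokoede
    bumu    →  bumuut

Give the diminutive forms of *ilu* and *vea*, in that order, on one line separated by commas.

iluut, veaede

The suffix is conditioned by the last vowel: -ut when the last vowel of the stem is a high vowel (*dunuhi*, *azifi*, *bumu*); -ede when the last vowel of the stem is a non-high vowel (*vanure*, *jeruja*, *zoko*).
*ilu*: last vowel = /u/, a high vowel → -ut → *iluut*.
Since the last vowel of *vea* is /a/ (a non-high vowel), it takes -ede, giving *veaede*.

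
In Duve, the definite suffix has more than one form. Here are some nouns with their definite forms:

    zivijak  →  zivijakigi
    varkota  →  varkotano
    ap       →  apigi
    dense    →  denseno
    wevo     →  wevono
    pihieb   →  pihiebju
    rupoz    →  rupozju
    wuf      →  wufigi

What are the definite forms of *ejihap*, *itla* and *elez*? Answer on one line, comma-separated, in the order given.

ejihapigi, itlano, elezju

The alternation tracks the final sound of the stem — -igi when the stem ends in a voiceless consonant (*zivijak*, *ap*, *wuf*); -ju when the stem ends in a voiced consonant (*pihieb*, *rupoz*); -no when the stem ends in a vowel (*varkota*, *dense*, *wevo*).
*ejihap* — final sound /p/ (a voiceless consonant) → -igi → *ejihapigi*.
Since the final sound of *itla* is /a/ (a vowel), it takes -no, giving *itlano*.
*elez* — final sound /z/ (a voiced consonant) → -ju → *elezju*.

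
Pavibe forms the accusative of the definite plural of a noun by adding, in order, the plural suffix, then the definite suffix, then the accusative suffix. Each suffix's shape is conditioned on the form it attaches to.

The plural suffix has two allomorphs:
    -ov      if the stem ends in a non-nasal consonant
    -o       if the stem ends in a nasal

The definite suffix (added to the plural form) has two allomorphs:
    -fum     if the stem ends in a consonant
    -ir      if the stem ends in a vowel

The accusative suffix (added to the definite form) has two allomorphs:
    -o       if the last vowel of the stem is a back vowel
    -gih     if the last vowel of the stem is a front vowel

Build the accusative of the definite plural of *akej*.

akejovfumo

*akej*: final consonant = /j/, non-nasal → -ov → *akejov*.
The plural form *akejov*: final sound = /v/, a consonant → -fum → *akejovfum*.
The last vowel of the definite form *akejovfum* is /u/, which is a back vowel, so the accusative suffix is -o, giving *akejovfumo*.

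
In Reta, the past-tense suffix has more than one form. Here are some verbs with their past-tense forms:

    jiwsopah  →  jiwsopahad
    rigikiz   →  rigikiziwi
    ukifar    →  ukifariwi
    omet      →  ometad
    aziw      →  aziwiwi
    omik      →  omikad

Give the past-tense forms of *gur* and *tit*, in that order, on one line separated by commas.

guriwi, titad

The alternation tracks the final consonant of the stem — -ad when the stem ends in a voiceless consonant (*jiwsopah*, *omet*, *omik*); -iwi when the stem ends in a voiced consonant (*rigikiz*, *ukifar*, *aziw*).
The final consonant of *gur* is /r/, which is voiced, so the suffix is -iwi, giving *guriwi*.
*tit* — final consonant /t/ (voiceless) → -ad → *titad*.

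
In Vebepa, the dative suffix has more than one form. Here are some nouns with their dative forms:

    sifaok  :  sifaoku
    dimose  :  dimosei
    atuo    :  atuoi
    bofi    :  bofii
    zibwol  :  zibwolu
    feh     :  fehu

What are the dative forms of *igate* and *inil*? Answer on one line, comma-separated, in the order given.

igatei, inilu

The pattern is consonant vs. vowel: -u when the stem ends in a consonant (*sifaok*, *zibwol*, *feh*); -i when the stem ends in a vowel (*dimose*, *atuo*, *bofi*).
The final sound of *igate* is /e/, which is a vowel, so the suffix is -i, giving *igatei*.
*inil*: final sound = /l/, a consonant → -u → *inilu*.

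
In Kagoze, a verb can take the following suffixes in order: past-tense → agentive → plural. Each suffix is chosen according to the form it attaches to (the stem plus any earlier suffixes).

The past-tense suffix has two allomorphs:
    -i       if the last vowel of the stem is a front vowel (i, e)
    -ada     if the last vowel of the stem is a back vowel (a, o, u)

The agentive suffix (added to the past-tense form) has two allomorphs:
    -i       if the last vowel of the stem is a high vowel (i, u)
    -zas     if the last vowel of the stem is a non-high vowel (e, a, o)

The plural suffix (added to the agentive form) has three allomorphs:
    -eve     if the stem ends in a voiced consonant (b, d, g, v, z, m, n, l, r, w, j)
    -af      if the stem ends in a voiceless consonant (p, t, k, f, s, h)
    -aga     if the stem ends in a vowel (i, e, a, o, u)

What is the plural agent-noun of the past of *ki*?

kiiiaga

*ki*: last vowel = /i/, a front vowel → -i → *kii*.
The past-tense form *kii*: last vowel = /i/, a high vowel → -i → *kiii*.
The agentive form *kiii*: final sound = /i/, a vowel → -aga → *kiiiaga*.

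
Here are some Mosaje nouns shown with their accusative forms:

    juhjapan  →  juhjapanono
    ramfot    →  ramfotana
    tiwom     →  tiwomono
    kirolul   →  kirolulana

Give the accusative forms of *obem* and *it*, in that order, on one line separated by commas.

The pattern is nasality of the final consonant: -ono when the stem ends in a nasal (*juhjapan*, *tiwom*); -ana when the stem ends in a non-nasal consonant (*ramfot*, *kirolul*).
Since the final consonant of *obem* is /m/ (a nasal), it takes -ono, giving *obemono*.
Since the final consonant of *it* is /t/ (non-nasal), it takes -ana, giving *itana*.

obemono, itana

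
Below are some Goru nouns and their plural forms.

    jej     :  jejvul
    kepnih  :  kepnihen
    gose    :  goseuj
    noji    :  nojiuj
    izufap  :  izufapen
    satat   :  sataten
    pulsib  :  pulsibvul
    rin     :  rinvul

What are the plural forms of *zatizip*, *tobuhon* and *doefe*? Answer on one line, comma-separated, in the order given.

zatizipen, tobuhonvul, doefeuj

The alternation tracks the final sound of the stem — -en when the stem ends in a voiceless consonant (*kepnih*, *izufap*, *satat*); -vul when the stem ends in a voiced consonant (*jej*, *pulsib*, *rin*); -uj when the stem ends in a vowel (*gose*, *noji*).
*zatizip* — final sound /p/ (a voiceless consonant) → -en → *zatizipen*.
The final sound of *tobuhon* is /n/, which is a voiced consonant, so the suffix is -vul, giving *tobuhonvul*.
*doefe*: final sound = /e/, a vowel → -uj → *doefeuj*.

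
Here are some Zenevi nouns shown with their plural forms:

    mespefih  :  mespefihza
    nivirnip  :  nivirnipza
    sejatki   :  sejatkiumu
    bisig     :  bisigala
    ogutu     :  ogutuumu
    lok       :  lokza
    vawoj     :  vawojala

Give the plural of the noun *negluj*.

neglujala

The pattern is voicing of the final sound: -za when the stem ends in a voiceless consonant (*mespefih*, *nivirnip*, *lok*); -ala when the stem ends in a voiced consonant (*bisig*, *vawoj*); -umu when the stem ends in a vowel (*sejatki*, *ogutu*).
Since the final sound of *negluj* is /j/ (a voiced consonant), it takes -ala, giving *neglujala*.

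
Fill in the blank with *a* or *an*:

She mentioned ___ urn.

an

The indefinite article is chosen by the initial *sound* of the following word, not its spelling.
*urn* begins with the sound /ɜr/ (u pronounced /ɜr/) — a vowel sound.
So the article is *an*: She mentioned an urn.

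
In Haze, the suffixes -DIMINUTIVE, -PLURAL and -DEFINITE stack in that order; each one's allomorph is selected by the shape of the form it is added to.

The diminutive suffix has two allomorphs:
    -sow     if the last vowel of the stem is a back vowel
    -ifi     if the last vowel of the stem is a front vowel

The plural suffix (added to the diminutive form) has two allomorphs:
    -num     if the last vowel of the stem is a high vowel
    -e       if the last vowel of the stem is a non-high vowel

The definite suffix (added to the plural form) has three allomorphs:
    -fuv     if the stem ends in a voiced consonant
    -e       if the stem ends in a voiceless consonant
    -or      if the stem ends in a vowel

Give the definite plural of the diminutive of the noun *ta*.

*ta* — last vowel /a/ (a back vowel) → -sow → *tasow*.
The diminutive form *tasow*: last vowel = /o/, a non-high vowel → -e → *tasowe*.
Since the final sound of the plural form *tasowe* is /e/ (a vowel), it takes -or, giving *tasoweor*.

tasoweor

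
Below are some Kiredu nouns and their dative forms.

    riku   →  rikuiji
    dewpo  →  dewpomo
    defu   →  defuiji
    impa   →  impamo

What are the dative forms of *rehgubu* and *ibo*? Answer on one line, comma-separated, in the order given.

rehgubuiji, ibomo

The alternation tracks the last vowel of the stem — -iji when the last vowel of the stem is a high vowel (*riku*, *defu*); -mo when the last vowel of the stem is a non-high vowel (*dewpo*, *impa*).
*rehgubu* — last vowel /u/ (a high vowel) → -iji → *rehgubuiji*.
The last vowel of *ibo* is /o/, which is a non-high vowel, so the suffix is -mo, giving *ibomo*.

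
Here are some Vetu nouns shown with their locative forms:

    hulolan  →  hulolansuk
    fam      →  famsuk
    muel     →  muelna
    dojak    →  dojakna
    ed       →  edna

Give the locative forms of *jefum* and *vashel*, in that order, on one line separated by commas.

Looking at the final consonant of each stem: -suk when the stem ends in a nasal (*hulolan*, *fam*); -na when the stem ends in a non-nasal consonant (*muel*, *dojak*, *ed*).
The final consonant of *jefum* is /m/, which is a nasal, so the suffix is -suk, giving *jefumsuk*.
Since the final consonant of *vashel* is /l/ (non-nasal), it takes -na, giving *vashelna*.

jefumsuk, vashelna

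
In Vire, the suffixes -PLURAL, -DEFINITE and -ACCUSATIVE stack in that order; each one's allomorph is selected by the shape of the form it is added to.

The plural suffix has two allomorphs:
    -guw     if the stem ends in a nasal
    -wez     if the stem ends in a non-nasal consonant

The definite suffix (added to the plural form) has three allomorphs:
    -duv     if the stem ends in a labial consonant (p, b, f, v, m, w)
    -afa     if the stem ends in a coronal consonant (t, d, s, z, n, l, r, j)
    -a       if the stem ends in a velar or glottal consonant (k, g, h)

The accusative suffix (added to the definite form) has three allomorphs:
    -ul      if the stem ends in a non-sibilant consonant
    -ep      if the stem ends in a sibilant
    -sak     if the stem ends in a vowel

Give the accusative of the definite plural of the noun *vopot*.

vopotwezafasak

Since the final consonant of *vopot* is /t/ (non-nasal), it takes -wez, giving *vopotwez*.
The plural form *vopotwez* — final consonant /z/ (coronal) → -afa → *vopotwezafa*.
The definite form *vopotwezafa*: final sound = /a/, a vowel → -sak → *vopotwezafasak*.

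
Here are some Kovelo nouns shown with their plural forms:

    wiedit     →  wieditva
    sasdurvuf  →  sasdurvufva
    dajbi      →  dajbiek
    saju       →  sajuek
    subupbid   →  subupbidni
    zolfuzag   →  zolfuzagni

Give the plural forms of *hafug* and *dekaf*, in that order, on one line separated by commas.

hafugni, dekafva

The suffix is conditioned by the final sound: -va when the stem ends in a voiceless consonant (*wiedit*, *sasdurvuf*); -ni when the stem ends in a voiced consonant (*subupbid*, *zolfuzag*); -ek when the stem ends in a vowel (*dajbi*, *saju*).
The final sound of *hafug* is /g/, which is a voiced consonant, so the suffix is -ni, giving *hafugni*.
*dekaf*: final sound = /f/, a voiceless consonant → -va → *dekafva*.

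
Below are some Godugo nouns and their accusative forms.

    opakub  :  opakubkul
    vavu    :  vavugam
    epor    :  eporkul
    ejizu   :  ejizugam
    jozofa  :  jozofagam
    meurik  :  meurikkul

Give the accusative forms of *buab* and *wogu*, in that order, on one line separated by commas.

buabkul, wogugam

The suffix is conditioned by the final sound: -kul when the stem ends in a consonant (*opakub*, *epor*, *meurik*); -gam when the stem ends in a vowel (*vavu*, *ejizu*, *jozofa*).
*buab*: final sound = /b/, a consonant → -kul → *buabkul*.
*wogu*: final sound = /u/, a vowel → -gam → *wogugam*.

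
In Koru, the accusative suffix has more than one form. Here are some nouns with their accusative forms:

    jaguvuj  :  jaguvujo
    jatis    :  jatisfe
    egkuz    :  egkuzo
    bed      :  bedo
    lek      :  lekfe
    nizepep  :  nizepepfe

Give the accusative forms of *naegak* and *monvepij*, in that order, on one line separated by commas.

The pattern is voicing of the final consonant: -fe when the stem ends in a voiceless consonant (*jatis*, *lek*, *nizepep*); -o when the stem ends in a voiced consonant (*jaguvuj*, *egkuz*, *bed*).
*naegak* — final consonant /k/ (voiceless) → -fe → *naegakfe*.
Since the final consonant of *monvepij* is /j/ (voiced), it takes -o, giving *monvepijo*.

naegakfe, monvepijo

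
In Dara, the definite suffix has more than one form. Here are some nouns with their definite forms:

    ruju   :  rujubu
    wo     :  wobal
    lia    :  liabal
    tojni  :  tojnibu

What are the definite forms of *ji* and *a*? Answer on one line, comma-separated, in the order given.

jibu, abal

The suffix is conditioned by the last vowel: -bu when the last vowel of the stem is a high vowel (*ruju*, *tojni*); -bal when the last vowel of the stem is a non-high vowel (*wo*, *lia*).
Since the last vowel of *ji* is /i/ (a high vowel), it takes -bu, giving *jibu*.
*a* — last vowel /a/ (a non-high vowel) → -bal → *abal*.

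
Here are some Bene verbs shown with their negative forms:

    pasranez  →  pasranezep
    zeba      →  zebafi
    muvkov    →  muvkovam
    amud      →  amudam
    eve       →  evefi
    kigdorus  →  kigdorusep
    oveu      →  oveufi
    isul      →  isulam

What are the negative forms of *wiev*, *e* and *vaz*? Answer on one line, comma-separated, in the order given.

wievam, efi, vazep

The alternation tracks the final sound of the stem — -ep when the stem ends in a sibilant (*pasranez*, *kigdorus*); -am when the stem ends in a non-sibilant consonant (*muvkov*, *amud*, *isul*); -fi when the stem ends in a vowel (*zeba*, *eve*, *oveu*).
*wiev*: final sound = /v/, a non-sibilant consonant → -am → *wievam*.
*e*: final sound = /e/, a vowel → -fi → *efi*.
The final sound of *vaz* is /z/, which is a sibilant, so the suffix is -ep, giving *vazep*.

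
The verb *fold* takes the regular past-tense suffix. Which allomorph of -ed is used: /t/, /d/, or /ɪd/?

The stem *fold* ends in /t/ or /d/.
The -ed suffix is realized as /ɪd/ after /t, d/; as /t/ after other voiceless consonants; and as /d/ after other voiced sounds.
So -ed on *fold* is pronounced /ɪd/.

/ɪd/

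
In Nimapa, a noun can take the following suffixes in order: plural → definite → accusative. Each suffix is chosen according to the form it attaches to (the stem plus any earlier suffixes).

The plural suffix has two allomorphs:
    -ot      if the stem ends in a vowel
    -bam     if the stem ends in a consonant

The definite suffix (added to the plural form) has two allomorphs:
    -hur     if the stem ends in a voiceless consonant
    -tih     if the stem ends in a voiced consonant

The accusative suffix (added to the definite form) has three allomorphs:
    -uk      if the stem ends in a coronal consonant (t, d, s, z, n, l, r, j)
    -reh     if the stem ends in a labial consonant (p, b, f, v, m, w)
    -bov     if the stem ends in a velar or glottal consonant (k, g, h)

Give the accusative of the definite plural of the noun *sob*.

sobbamtihbov

*sob*: final sound = /b/, a consonant → -bam → *sobbam*.
The plural form *sobbam* — final consonant /m/ (voiced) → -tih → *sobbamtih*.
The definite form *sobbamtih*: final consonant = /h/, velar/glottal → -bov → *sobbamtihbov*.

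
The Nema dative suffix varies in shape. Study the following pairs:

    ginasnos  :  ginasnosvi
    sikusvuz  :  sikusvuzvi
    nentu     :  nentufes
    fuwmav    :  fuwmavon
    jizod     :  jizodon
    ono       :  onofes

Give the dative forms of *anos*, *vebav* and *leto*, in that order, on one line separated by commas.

anosvi, vebavon, letofes

Looking at the final sound of each stem: -vi when the stem ends in a sibilant (*ginasnos*, *sikusvuz*); -on when the stem ends in a non-sibilant consonant (*fuwmav*, *jizod*); -fes when the stem ends in a vowel (*nentu*, *ono*).
The final sound of *anos* is /s/, which is a sibilant, so the suffix is -vi, giving *anosvi*.
*vebav*: final sound = /v/, a non-sibilant consonant → -on → *vebavon*.
The final sound of *leto* is /o/, which is a vowel, so the suffix is -fes, giving *letofes*.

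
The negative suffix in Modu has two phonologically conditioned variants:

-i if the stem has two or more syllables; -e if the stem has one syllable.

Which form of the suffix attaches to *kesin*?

-i

*kesin* (2 syllables) → -i.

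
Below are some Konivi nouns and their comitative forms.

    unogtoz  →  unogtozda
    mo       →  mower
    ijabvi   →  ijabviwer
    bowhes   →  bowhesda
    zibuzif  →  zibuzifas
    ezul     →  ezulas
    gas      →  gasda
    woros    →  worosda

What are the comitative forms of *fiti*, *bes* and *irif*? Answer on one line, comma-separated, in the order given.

fitiwer, besda, irifas

The pattern is sibilance of the final sound: -da when the stem ends in a sibilant (*unogtoz*, *bowhes*, *gas*, *woros*); -as when the stem ends in a non-sibilant consonant (*zibuzif*, *ezul*); -wer when the stem ends in a vowel (*mo*, *ijabvi*).
*fiti*: final sound = /i/, a vowel → -wer → *fitiwer*.
Since the final sound of *bes* is /s/ (a sibilant), it takes -da, giving *besda*.
The final sound of *irif* is /f/, which is a non-sibilant consonant, so the suffix is -as, giving *irifas*.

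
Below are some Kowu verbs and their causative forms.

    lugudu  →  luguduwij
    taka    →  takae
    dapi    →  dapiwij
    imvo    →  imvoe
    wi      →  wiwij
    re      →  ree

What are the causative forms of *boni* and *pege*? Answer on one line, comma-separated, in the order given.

The pattern is height harmony: -wij when the last vowel of the stem is a high vowel (*lugudu*, *dapi*, *wi*); -e when the last vowel of the stem is a non-high vowel (*taka*, *imvo*, *re*).
*boni*: last vowel = /i/, a high vowel → -wij → *boniwij*.
The last vowel of *pege* is /e/, which is a non-high vowel, so the suffix is -e, giving *pegee*.

boniwij, pegee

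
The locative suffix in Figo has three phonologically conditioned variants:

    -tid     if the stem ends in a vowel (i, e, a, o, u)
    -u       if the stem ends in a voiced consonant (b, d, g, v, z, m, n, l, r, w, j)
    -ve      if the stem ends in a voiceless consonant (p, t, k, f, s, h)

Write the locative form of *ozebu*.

*ozebu*: final sound = /u/, a vowel → -tid → *ozebutid*.

ozebutid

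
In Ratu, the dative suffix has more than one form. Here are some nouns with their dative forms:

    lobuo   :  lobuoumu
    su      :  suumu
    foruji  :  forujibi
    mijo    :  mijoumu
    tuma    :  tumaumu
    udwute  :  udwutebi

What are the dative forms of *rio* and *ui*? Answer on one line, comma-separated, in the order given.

Looking at the last vowel of each stem: -bi when the last vowel of the stem is a front vowel (*foruji*, *udwute*); -umu when the last vowel of the stem is a back vowel (*lobuo*, *su*, *mijo*, *tuma*).
*rio* — last vowel /o/ (a back vowel) → -umu → *rioumu*.
Since the last vowel of *ui* is /i/ (a front vowel), it takes -bi, giving *uibi*.

rioumu, uibi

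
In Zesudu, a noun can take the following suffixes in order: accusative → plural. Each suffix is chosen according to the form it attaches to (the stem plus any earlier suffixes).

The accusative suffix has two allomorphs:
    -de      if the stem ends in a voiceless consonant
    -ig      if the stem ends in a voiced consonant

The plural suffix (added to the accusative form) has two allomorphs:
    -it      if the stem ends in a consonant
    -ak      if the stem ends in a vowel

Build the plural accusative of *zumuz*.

*zumuz* — final consonant /z/ (voiced) → -ig → *zumuzig*.
The final sound of the accusative form *zumuzig* is /g/, which is a consonant, so the plural suffix is -it, giving *zumuzigit*.

zumuzigit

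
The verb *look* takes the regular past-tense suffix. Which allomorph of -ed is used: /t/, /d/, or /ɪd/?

/t/

The stem *look* ends in a voiceless consonant other than /t/.
The -ed suffix is realized as /ɪd/ after /t, d/; as /t/ after other voiceless consonants; and as /d/ after other voiced sounds.
So -ed on *look* is pronounced /t/.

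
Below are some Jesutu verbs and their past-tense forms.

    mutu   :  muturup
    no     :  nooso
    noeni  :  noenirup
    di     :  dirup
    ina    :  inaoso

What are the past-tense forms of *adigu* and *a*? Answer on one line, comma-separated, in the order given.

Looking at the last vowel of each stem: -rup when the last vowel of the stem is a high vowel (*mutu*, *noeni*, *di*); -oso when the last vowel of the stem is a non-high vowel (*no*, *ina*).
*adigu* — last vowel /u/ (a high vowel) → -rup → *adigurup*.
*a* — last vowel /a/ (a non-high vowel) → -oso → *aoso*.

adigurup, aoso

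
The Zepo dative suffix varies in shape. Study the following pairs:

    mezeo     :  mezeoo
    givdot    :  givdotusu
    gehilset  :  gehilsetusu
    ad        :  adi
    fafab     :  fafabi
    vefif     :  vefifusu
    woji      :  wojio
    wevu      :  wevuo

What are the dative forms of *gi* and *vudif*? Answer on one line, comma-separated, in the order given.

gio, vudifusu

The pattern is voicing of the final sound: -usu when the stem ends in a voiceless consonant (*givdot*, *gehilset*, *vefif*); -i when the stem ends in a voiced consonant (*ad*, *fafab*); -o when the stem ends in a vowel (*mezeo*, *woji*, *wevu*).
*gi*: final sound = /i/, a vowel → -o → *gio*.
*vudif*: final sound = /f/, a voiceless consonant → -usu → *vudifusu*.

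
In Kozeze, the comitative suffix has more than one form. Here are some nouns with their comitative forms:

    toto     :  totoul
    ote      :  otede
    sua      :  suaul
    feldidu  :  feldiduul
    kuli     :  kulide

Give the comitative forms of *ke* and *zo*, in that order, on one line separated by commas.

The alternation tracks the last vowel of the stem — -de when the last vowel of the stem is a front vowel (*ote*, *kuli*); -ul when the last vowel of the stem is a back vowel (*toto*, *sua*, *feldidu*).
*ke*: last vowel = /e/, a front vowel → -de → *kede*.
*zo* — last vowel /o/ (a back vowel) → -ul → *zoul*.

kede, zoul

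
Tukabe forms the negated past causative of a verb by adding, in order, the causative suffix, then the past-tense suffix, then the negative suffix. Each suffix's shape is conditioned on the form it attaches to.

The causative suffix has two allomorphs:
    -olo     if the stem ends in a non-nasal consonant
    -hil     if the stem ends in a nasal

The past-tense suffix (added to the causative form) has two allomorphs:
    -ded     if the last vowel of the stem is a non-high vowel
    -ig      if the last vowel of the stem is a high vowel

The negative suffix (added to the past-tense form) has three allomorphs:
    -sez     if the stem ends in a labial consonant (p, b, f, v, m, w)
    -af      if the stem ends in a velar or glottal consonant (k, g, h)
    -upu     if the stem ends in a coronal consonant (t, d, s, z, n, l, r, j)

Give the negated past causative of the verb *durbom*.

Since the final consonant of *durbom* is /m/ (a nasal), it takes -hil, giving *durbomhil*.
The causative form *durbomhil*: last vowel = /i/, a high vowel → -ig → *durbomhilig*.
Since the final consonant of the past-tense form *durbomhilig* is /g/ (velar/glottal), it takes -af, giving *durbomhiligaf*.

durbomhiligaf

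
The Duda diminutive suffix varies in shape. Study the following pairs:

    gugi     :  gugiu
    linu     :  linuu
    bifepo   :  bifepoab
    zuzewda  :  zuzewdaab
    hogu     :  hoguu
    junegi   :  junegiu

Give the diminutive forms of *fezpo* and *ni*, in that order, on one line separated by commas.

The pattern is height harmony: -u when the last vowel of the stem is a high vowel (*gugi*, *linu*, *hogu*, *junegi*); -ab when the last vowel of the stem is a non-high vowel (*bifepo*, *zuzewda*).
The last vowel of *fezpo* is /o/, which is a non-high vowel, so the suffix is -ab, giving *fezpoab*.
*ni*: last vowel = /i/, a high vowel → -u → *niu*.

fezpoab, niu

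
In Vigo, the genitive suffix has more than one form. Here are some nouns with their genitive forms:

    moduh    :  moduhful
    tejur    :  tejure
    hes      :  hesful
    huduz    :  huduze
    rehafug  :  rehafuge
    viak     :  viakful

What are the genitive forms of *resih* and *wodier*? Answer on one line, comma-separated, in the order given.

resihful, wodiere

Looking at the final consonant of each stem: -ful when the stem ends in a voiceless consonant (*moduh*, *hes*, *viak*); -e when the stem ends in a voiced consonant (*tejur*, *huduz*, *rehafug*).
*resih* — final consonant /h/ (voiceless) → -ful → *resihful*.
The final consonant of *wodier* is /r/, which is voiced, so the suffix is -e, giving *wodiere*.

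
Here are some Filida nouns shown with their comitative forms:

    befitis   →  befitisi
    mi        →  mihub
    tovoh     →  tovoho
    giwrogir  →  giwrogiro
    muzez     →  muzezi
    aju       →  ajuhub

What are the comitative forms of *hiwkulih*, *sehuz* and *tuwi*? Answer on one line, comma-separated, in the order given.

hiwkuliho, sehuzi, tuwihub

The suffix is conditioned by the final sound: -i when the stem ends in a sibilant (*befitis*, *muzez*); -o when the stem ends in a non-sibilant consonant (*tovoh*, *giwrogir*); -hub when the stem ends in a vowel (*mi*, *aju*).
The final sound of *hiwkulih* is /h/, which is a non-sibilant consonant, so the suffix is -o, giving *hiwkuliho*.
*sehuz* — final sound /z/ (a sibilant) → -i → *sehuzi*.
Since the final sound of *tuwi* is /i/ (a vowel), it takes -hub, giving *tuwihub*.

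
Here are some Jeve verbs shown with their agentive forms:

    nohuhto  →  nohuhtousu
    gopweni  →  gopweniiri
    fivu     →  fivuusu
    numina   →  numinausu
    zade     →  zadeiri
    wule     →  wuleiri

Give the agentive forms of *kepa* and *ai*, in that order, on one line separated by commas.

kepausu, aiiri

Looking at the last vowel of each stem: -iri when the last vowel of the stem is a front vowel (*gopweni*, *zade*, *wule*); -usu when the last vowel of the stem is a back vowel (*nohuhto*, *fivu*, *numina*).
The last vowel of *kepa* is /a/, which is a back vowel, so the suffix is -usu, giving *kepausu*.
The last vowel of *ai* is /i/, which is a front vowel, so the suffix is -iri, giving *aiiri*.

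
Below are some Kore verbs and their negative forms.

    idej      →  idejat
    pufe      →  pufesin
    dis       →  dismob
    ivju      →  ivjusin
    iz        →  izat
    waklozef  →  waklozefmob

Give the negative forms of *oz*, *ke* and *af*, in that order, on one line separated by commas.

ozat, kesin, afmob

The suffix is conditioned by the final sound: -mob when the stem ends in a voiceless consonant (*dis*, *waklozef*); -at when the stem ends in a voiced consonant (*idej*, *iz*); -sin when the stem ends in a vowel (*pufe*, *ivju*).
Since the final sound of *oz* is /z/ (a voiced consonant), it takes -at, giving *ozat*.
*ke* — final sound /e/ (a vowel) → -sin → *kesin*.
Since the final sound of *af* is /f/ (a voiceless consonant), it takes -mob, giving *afmob*.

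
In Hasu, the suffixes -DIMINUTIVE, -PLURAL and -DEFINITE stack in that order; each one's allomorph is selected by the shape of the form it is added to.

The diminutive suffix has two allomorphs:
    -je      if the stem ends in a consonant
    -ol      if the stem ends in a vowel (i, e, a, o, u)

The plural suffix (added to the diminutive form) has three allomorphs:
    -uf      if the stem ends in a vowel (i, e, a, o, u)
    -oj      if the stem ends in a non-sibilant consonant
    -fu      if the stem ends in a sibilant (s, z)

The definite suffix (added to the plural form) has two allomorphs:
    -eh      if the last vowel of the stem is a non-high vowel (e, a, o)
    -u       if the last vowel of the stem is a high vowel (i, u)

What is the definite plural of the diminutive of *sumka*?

The final sound of *sumka* is /a/, which is a vowel, so the diminutive suffix is -ol, giving *sumkaol*.
Since the final sound of the diminutive form *sumkaol* is /l/ (a non-sibilant consonant), it takes -oj, giving *sumkaoloj*.
The plural form *sumkaoloj*: last vowel = /o/, a non-high vowel → -eh → *sumkaolojeh*.

sumkaolojeh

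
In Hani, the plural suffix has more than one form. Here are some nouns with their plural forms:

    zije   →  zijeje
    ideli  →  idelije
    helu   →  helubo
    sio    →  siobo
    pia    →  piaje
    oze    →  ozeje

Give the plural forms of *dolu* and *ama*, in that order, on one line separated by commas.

dolubo, amaje

Looking at the last vowel of each stem: -bo when the last vowel of the stem is a rounded vowel (*helu*, *sio*); -je when the last vowel of the stem is an unrounded vowel (*zije*, *ideli*, *pia*, *oze*).
The last vowel of *dolu* is /u/, which is a rounded vowel, so the suffix is -bo, giving *dolubo*.
Since the last vowel of *ama* is /a/ (an unrounded vowel), it takes -je, giving *amaje*.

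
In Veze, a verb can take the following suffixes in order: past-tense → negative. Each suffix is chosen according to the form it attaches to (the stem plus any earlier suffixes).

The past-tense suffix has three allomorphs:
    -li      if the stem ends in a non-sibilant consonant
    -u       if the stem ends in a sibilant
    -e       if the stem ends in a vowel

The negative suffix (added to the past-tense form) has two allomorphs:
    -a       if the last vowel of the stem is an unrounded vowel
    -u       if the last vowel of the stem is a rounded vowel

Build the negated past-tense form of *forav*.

The final sound of *forav* is /v/, which is a non-sibilant consonant, so the past-tense suffix is -li, giving *foravli*.
The last vowel of the past-tense form *foravli* is /i/, which is an unrounded vowel, so the negative suffix is -a, giving *foravlia*.

foravlia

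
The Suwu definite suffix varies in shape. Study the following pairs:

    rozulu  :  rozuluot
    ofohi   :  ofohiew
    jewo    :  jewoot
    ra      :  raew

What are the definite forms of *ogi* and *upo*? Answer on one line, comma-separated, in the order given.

The pattern is rounding harmony: -ot when the last vowel of the stem is a rounded vowel (*rozulu*, *jewo*); -ew when the last vowel of the stem is an unrounded vowel (*ofohi*, *ra*).
The last vowel of *ogi* is /i/, which is an unrounded vowel, so the suffix is -ew, giving *ogiew*.
*upo*: last vowel = /o/, a rounded vowel → -ot → *upoot*.

ogiew, upoot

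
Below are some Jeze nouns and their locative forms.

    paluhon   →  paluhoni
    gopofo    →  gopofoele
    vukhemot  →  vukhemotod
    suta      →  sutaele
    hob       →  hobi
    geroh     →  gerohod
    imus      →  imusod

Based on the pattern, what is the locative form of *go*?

goele

The alternation tracks the final sound of the stem — -od when the stem ends in a voiceless consonant (*vukhemot*, *geroh*, *imus*); -i when the stem ends in a voiced consonant (*paluhon*, *hob*); -ele when the stem ends in a vowel (*gopofo*, *suta*).
*go*: final sound = /o/, a vowel → -ele → *goele*.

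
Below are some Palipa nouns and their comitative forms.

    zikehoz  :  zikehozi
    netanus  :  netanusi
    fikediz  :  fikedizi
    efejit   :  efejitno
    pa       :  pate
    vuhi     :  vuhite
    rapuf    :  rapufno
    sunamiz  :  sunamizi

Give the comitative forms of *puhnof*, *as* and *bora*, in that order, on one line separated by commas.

Looking at the final sound of each stem: -i when the stem ends in a sibilant (*zikehoz*, *netanus*, *fikediz*, *sunamiz*); -no when the stem ends in a non-sibilant consonant (*efejit*, *rapuf*); -te when the stem ends in a vowel (*pa*, *vuhi*).
The final sound of *puhnof* is /f/, which is a non-sibilant consonant, so the suffix is -no, giving *puhnofno*.
*as* — final sound /s/ (a sibilant) → -i → *asi*.
Since the final sound of *bora* is /a/ (a vowel), it takes -te, giving *borate*.

puhnofno, asi, borate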